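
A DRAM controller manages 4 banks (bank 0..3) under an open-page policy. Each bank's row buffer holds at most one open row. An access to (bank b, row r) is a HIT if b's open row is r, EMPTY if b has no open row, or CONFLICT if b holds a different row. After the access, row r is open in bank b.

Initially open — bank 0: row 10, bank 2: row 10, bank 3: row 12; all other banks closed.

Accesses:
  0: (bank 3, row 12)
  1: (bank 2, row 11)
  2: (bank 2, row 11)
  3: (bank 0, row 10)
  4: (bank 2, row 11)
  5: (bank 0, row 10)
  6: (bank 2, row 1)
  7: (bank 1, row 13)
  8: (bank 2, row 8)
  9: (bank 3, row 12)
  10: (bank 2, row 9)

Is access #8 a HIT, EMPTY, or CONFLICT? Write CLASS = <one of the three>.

0: bank 3 row 12 — prev 12 → HIT
1: bank 2 row 11 — prev 10 → CONFLICT
2: bank 2 row 11 — prev 11 → HIT
3: bank 0 row 10 — prev 10 → HIT
4: bank 2 row 11 — prev 11 → HIT
5: bank 0 row 10 — prev 10 → HIT
6: bank 2 row 1 — prev 11 → CONFLICT
7: bank 1 row 13 — prev None → EMPTY
8: bank 2 row 8 — prev 1 → CONFLICT
9: bank 3 row 12 — prev 12 → HIT
10: bank 2 row 9 — prev 8 → CONFLICT

CLASS = CONFLICT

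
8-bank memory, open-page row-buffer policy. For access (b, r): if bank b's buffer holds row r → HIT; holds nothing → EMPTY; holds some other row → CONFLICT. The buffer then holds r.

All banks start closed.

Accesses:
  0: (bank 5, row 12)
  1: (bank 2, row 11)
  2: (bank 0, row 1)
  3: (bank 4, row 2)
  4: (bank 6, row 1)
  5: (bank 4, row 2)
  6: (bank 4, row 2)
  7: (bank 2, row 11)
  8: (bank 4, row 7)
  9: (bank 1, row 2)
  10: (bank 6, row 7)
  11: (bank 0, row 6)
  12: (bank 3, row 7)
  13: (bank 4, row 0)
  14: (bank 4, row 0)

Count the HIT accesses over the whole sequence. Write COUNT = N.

COUNT = 4

  [0] b5 r12: no row ⇒ E
  [1] b2 r11: no row ⇒ E
  [2] b0 r1: no row ⇒ E
  [3] b4 r2: no row ⇒ E
  [4] b6 r1: no row ⇒ E
  [5] b4 r2: had r2 ⇒ H
  [6] b4 r2: had r2 ⇒ H
  [7] b2 r11: had r11 ⇒ H
  [8] b4 r7: had r2 ⇒ C
  [9] b1 r2: no row ⇒ E
  [10] b6 r7: had r1 ⇒ C
  [11] b0 r6: had r1 ⇒ C
  [12] b3 r7: no row ⇒ E
  [13] b4 r0: had r7 ⇒ C
  [14] b4 r0: had r0 ⇒ H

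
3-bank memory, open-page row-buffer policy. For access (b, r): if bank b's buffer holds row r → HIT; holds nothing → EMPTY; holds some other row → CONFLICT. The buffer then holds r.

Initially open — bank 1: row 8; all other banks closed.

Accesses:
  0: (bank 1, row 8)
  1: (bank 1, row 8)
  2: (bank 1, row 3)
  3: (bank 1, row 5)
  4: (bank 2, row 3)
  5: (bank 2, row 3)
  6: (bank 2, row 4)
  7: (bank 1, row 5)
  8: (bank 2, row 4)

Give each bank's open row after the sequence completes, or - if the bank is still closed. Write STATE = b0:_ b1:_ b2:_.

0: bank 1 row 8 — prev 8 → HIT
1: bank 1 row 8 — prev 8 → HIT
2: bank 1 row 3 — prev 8 → CONFLICT
3: bank 1 row 5 — prev 3 → CONFLICT
4: bank 2 row 3 — prev None → EMPTY
5: bank 2 row 3 — prev 3 → HIT
6: bank 2 row 4 — prev 3 → CONFLICT
7: bank 1 row 5 — prev 5 → HIT
8: bank 2 row 4 — prev 4 → HIT

STATE = b0:- b1:5 b2:4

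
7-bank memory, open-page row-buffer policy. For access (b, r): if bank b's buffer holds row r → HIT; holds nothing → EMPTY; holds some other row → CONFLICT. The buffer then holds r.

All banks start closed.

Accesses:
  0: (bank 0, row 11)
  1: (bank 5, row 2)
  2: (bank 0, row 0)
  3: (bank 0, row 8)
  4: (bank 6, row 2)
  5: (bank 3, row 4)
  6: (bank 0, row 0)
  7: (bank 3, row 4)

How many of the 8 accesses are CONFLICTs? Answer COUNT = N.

COUNT = 3

0: bank 0 row 11 — prev None → EMPTY
1: bank 5 row 2 — prev None → EMPTY
2: bank 0 row 0 — prev 11 → CONFLICT
3: bank 0 row 8 — prev 0 → CONFLICT
4: bank 6 row 2 — prev None → EMPTY
5: bank 3 row 4 — prev None → EMPTY
6: bank 0 row 0 — prev 8 → CONFLICT
7: bank 3 row 4 — prev 4 → HIT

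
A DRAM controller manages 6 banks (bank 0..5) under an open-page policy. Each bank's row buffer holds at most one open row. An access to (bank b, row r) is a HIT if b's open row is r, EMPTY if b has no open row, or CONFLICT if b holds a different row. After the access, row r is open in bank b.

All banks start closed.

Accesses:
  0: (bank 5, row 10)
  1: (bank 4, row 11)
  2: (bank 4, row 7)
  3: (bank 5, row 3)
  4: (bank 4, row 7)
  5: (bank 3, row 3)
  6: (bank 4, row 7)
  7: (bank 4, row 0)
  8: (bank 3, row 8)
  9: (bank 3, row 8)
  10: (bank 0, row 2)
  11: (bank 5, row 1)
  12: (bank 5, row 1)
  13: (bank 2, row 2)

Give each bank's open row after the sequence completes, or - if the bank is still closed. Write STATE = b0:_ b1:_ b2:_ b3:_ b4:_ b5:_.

STATE = b0:2 b1:- b2:2 b3:8 b4:0 b5:1

  [0] b5 r10: no row ⇒ E
  [1] b4 r11: no row ⇒ E
  [2] b4 r7: had r11 ⇒ C
  [3] b5 r3: had r10 ⇒ C
  [4] b4 r7: had r7 ⇒ H
  [5] b3 r3: no row ⇒ E
  [6] b4 r7: had r7 ⇒ H
  [7] b4 r0: had r7 ⇒ C
  [8] b3 r8: had r3 ⇒ C
  [9] b3 r8: had r8 ⇒ H
  [10] b0 r2: no row ⇒ E
  [11] b5 r1: had r3 ⇒ C
  [12] b5 r1: had r1 ⇒ H
  [13] b2 r2: no row ⇒ E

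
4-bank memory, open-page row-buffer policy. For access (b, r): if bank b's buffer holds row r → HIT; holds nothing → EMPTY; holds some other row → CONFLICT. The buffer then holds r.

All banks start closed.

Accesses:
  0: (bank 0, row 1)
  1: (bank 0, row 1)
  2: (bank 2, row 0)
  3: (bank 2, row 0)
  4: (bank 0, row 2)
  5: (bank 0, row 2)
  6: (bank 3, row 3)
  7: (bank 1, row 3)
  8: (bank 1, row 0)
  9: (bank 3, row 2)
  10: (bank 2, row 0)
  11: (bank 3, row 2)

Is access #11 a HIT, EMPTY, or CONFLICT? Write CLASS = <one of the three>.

  [0] b0 r1: no row ⇒ E
  [1] b0 r1: had r1 ⇒ H
  [2] b2 r0: no row ⇒ E
  [3] b2 r0: had r0 ⇒ H
  [4] b0 r2: had r1 ⇒ C
  [5] b0 r2: had r2 ⇒ H
  [6] b3 r3: no row ⇒ E
  [7] b1 r3: no row ⇒ E
  [8] b1 r0: had r3 ⇒ C
  [9] b3 r2: had r3 ⇒ C
  [10] b2 r0: had r0 ⇒ H
  [11] b3 r2: had r2 ⇒ H

CLASS = HIT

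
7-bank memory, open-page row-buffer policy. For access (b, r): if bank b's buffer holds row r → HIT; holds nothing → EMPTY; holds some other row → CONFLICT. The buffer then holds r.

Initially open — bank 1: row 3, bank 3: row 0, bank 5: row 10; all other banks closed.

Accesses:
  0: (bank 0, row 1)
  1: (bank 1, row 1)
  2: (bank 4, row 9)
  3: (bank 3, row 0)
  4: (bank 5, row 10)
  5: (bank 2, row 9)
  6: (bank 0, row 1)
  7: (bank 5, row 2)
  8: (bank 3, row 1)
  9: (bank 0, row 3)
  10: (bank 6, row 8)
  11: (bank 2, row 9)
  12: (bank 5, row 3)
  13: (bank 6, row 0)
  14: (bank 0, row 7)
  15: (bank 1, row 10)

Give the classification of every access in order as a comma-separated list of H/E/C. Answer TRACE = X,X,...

TRACE = E,C,E,H,H,E,H,C,C,C,E,H,C,C,C,C

0: bank 0 row 1 — prev None → EMPTY
1: bank 1 row 1 — prev 3 → CONFLICT
2: bank 4 row 9 — prev None → EMPTY
3: bank 3 row 0 — prev 0 → HIT
4: bank 5 row 10 — prev 10 → HIT
5: bank 2 row 9 — prev None → EMPTY
6: bank 0 row 1 — prev 1 → HIT
7: bank 5 row 2 — prev 10 → CONFLICT
8: bank 3 row 1 — prev 0 → CONFLICT
9: bank 0 row 3 — prev 1 → CONFLICT
10: bank 6 row 8 — prev None → EMPTY
11: bank 2 row 9 — prev 9 → HIT
12: bank 5 row 3 — prev 2 → CONFLICT
13: bank 6 row 0 — prev 8 → CONFLICT
14: bank 0 row 7 — prev 3 → CONFLICT
15: bank 1 row 10 — prev 1 → CONFLICT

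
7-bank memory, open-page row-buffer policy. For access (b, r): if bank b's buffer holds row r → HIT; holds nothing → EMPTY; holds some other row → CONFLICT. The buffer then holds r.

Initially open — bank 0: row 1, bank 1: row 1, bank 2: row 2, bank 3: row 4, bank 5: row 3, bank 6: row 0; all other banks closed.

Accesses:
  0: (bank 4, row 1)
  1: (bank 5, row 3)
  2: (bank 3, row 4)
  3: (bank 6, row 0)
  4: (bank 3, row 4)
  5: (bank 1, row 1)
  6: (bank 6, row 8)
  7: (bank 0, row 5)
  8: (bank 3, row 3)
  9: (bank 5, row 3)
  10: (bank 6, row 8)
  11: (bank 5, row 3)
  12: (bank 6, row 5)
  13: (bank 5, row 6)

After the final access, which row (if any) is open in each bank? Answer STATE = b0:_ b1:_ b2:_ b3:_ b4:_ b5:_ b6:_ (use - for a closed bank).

step 0: bank4 None->1 [EMPTY]
step 1: bank5 3->3 [HIT]
step 2: bank3 4->4 [HIT]
step 3: bank6 0->0 [HIT]
step 4: bank3 4->4 [HIT]
step 5: bank1 1->1 [HIT]
step 6: bank6 0->8 [CONFLICT]
step 7: bank0 1->5 [CONFLICT]
step 8: bank3 4->3 [CONFLICT]
step 9: bank5 3->3 [HIT]
step 10: bank6 8->8 [HIT]
step 11: bank5 3->3 [HIT]
step 12: bank6 8->5 [CONFLICT]
step 13: bank5 3->6 [CONFLICT]

STATE = b0:5 b1:1 b2:2 b3:3 b4:1 b5:6 b6:5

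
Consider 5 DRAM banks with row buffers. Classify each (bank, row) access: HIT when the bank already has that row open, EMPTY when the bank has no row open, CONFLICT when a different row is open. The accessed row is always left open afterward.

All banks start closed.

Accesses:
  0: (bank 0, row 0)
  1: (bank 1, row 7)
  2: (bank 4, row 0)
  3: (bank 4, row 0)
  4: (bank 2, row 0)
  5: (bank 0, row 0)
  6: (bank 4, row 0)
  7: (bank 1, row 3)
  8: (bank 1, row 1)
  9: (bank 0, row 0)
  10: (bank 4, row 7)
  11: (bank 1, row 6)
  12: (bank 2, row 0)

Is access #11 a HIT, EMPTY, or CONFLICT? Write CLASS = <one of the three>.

CLASS = CONFLICT

0: bank 0 row 0 — prev None → EMPTY
1: bank 1 row 7 — prev None → EMPTY
2: bank 4 row 0 — prev None → EMPTY
3: bank 4 row 0 — prev 0 → HIT
4: bank 2 row 0 — prev None → EMPTY
5: bank 0 row 0 — prev 0 → HIT
6: bank 4 row 0 — prev 0 → HIT
7: bank 1 row 3 — prev 7 → CONFLICT
8: bank 1 row 1 — prev 3 → CONFLICT
9: bank 0 row 0 — prev 0 → HIT
10: bank 4 row 7 — prev 0 → CONFLICT
11: bank 1 row 6 — prev 1 → CONFLICT
12: bank 2 row 0 — prev 0 → HIT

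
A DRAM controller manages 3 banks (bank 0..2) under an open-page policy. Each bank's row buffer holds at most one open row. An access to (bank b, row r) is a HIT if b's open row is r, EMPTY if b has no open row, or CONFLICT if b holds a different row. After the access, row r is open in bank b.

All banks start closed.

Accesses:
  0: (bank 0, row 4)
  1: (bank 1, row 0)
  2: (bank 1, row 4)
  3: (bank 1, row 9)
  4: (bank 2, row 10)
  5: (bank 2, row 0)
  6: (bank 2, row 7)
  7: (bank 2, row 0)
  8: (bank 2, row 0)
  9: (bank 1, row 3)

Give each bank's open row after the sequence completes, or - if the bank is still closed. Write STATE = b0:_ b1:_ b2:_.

STATE = b0:4 b1:3 b2:0

#0 (0,4) E
#1 (1,0) E
#2 (1,4) C  (was 0)
#3 (1,9) C  (was 4)
#4 (2,10) E
#5 (2,0) C  (was 10)
#6 (2,7) C  (was 0)
#7 (2,0) C  (was 7)
#8 (2,0) H  (was 0)
#9 (1,3) C  (was 9)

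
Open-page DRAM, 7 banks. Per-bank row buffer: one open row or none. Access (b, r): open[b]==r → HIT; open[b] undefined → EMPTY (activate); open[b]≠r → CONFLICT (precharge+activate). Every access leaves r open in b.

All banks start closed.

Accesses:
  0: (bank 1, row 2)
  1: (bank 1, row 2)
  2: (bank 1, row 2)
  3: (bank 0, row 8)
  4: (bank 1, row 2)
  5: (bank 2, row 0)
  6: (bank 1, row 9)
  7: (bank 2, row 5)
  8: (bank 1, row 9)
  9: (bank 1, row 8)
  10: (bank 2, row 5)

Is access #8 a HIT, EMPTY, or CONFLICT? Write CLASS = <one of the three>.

step 0: bank1 None->2 [EMPTY]
step 1: bank1 2->2 [HIT]
step 2: bank1 2->2 [HIT]
step 3: bank0 None->8 [EMPTY]
step 4: bank1 2->2 [HIT]
step 5: bank2 None->0 [EMPTY]
step 6: bank1 2->9 [CONFLICT]
step 7: bank2 0->5 [CONFLICT]
step 8: bank1 9->9 [HIT]
step 9: bank1 9->8 [CONFLICT]
step 10: bank2 5->5 [HIT]

CLASS = HIT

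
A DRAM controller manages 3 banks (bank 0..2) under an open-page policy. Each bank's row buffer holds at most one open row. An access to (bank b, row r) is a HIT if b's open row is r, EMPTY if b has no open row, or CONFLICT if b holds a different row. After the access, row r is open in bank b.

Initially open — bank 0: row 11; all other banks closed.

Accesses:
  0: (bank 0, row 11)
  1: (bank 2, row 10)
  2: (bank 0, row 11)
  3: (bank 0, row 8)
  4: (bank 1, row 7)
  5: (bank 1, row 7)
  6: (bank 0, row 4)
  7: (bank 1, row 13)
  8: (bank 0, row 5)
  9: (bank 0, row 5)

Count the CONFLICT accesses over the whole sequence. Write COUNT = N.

COUNT = 4

0: bank 0 row 11 — prev 11 → HIT
1: bank 2 row 10 — prev None → EMPTY
2: bank 0 row 11 — prev 11 → HIT
3: bank 0 row 8 — prev 11 → CONFLICT
4: bank 1 row 7 — prev None → EMPTY
5: bank 1 row 7 — prev 7 → HIT
6: bank 0 row 4 — prev 8 → CONFLICT
7: bank 1 row 13 — prev 7 → CONFLICT
8: bank 0 row 5 — prev 4 → CONFLICT
9: bank 0 row 5 — prev 5 → HIT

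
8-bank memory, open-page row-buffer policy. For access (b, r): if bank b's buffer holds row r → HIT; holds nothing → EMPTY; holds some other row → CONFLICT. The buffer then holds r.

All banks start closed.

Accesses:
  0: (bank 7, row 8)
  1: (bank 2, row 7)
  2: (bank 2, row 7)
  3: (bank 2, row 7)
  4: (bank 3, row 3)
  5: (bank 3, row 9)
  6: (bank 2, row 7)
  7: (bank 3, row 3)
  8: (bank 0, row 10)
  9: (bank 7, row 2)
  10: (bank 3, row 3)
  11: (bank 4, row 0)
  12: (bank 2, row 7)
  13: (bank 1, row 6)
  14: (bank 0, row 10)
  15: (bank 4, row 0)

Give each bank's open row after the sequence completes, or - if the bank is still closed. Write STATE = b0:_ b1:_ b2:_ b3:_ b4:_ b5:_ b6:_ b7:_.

STATE = b0:10 b1:6 b2:7 b3:3 b4:0 b5:- b6:- b7:2

0: bank 7 row 8 — prev None → EMPTY
1: bank 2 row 7 — prev None → EMPTY
2: bank 2 row 7 — prev 7 → HIT
3: bank 2 row 7 — prev 7 → HIT
4: bank 3 row 3 — prev None → EMPTY
5: bank 3 row 9 — prev 3 → CONFLICT
6: bank 2 row 7 — prev 7 → HIT
7: bank 3 row 3 — prev 9 → CONFLICT
8: bank 0 row 10 — prev None → EMPTY
9: bank 7 row 2 — prev 8 → CONFLICT
10: bank 3 row 3 — prev 3 → HIT
11: bank 4 row 0 — prev None → EMPTY
12: bank 2 row 7 — prev 7 → HIT
13: bank 1 row 6 — prev None → EMPTY
14: bank 0 row 10 — prev 10 → HIT
15: bank 4 row 0 — prev 0 → HIT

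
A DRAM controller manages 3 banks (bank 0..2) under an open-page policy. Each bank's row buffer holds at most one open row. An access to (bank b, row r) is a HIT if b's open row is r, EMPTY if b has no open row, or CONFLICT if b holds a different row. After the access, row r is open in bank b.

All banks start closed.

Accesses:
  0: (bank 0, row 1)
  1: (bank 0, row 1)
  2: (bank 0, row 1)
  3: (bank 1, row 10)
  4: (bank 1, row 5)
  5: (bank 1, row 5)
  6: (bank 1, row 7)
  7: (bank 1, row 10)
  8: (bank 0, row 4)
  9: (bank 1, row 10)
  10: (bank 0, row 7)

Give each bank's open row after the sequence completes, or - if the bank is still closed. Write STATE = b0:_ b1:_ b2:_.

#0 (0,1) E
#1 (0,1) H  (was 1)
#2 (0,1) H  (was 1)
#3 (1,10) E
#4 (1,5) C  (was 10)
#5 (1,5) H  (was 5)
#6 (1,7) C  (was 5)
#7 (1,10) C  (was 7)
#8 (0,4) C  (was 1)
#9 (1,10) H  (was 10)
#10 (0,7) C  (was 4)

STATE = b0:7 b1:10 b2:-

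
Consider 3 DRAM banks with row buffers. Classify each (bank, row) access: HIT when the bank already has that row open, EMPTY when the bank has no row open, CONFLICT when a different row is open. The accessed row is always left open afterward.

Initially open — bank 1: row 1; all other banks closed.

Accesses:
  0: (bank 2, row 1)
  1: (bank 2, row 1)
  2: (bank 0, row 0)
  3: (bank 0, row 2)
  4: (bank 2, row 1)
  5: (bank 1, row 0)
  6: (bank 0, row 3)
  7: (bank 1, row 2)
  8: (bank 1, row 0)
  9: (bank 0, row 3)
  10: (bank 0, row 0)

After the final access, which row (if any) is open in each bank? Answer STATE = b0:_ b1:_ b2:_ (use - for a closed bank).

#0 (2,1) E
#1 (2,1) H  (was 1)
#2 (0,0) E
#3 (0,2) C  (was 0)
#4 (2,1) H  (was 1)
#5 (1,0) C  (was 1)
#6 (0,3) C  (was 2)
#7 (1,2) C  (was 0)
#8 (1,0) C  (was 2)
#9 (0,3) H  (was 3)
#10 (0,0) C  (was 3)

STATE = b0:0 b1:0 b2:1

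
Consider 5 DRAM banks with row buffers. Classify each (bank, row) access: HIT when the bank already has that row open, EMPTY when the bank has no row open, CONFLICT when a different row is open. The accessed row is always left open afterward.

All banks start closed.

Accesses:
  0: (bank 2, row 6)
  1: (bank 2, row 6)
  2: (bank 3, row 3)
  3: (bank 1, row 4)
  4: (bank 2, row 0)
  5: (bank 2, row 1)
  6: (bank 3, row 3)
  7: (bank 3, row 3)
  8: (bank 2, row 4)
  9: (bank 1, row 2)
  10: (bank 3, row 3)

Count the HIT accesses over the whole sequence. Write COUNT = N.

COUNT = 4

step 0: bank2 None->6 [EMPTY]
step 1: bank2 6->6 [HIT]
step 2: bank3 None->3 [EMPTY]
step 3: bank1 None->4 [EMPTY]
step 4: bank2 6->0 [CONFLICT]
step 5: bank2 0->1 [CONFLICT]
step 6: bank3 3->3 [HIT]
step 7: bank3 3->3 [HIT]
step 8: bank2 1->4 [CONFLICT]
step 9: bank1 4->2 [CONFLICT]
step 10: bank3 3->3 [HIT]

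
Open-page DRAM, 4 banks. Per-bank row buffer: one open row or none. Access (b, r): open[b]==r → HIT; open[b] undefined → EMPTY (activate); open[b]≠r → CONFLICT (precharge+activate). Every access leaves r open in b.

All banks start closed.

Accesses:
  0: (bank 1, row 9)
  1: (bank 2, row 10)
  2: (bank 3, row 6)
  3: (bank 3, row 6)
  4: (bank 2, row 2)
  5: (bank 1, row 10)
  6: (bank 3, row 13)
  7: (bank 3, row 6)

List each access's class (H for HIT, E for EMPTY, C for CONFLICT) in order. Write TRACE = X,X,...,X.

#0 (1,9) E
#1 (2,10) E
#2 (3,6) E
#3 (3,6) H  (was 6)
#4 (2,2) C  (was 10)
#5 (1,10) C  (was 9)
#6 (3,13) C  (was 6)
#7 (3,6) C  (was 13)

TRACE = E,E,E,H,C,C,C,C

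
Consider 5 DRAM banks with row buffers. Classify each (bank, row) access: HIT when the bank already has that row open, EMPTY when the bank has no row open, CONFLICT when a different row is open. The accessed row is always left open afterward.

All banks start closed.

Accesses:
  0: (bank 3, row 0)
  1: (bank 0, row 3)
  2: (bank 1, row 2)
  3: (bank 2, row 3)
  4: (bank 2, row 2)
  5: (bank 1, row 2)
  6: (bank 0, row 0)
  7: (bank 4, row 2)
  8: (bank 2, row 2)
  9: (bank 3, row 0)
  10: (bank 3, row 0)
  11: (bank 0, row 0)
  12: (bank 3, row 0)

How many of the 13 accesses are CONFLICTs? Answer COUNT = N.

step 0: bank3 None->0 [EMPTY]
step 1: bank0 None->3 [EMPTY]
step 2: bank1 None->2 [EMPTY]
step 3: bank2 None->3 [EMPTY]
step 4: bank2 3->2 [CONFLICT]
step 5: bank1 2->2 [HIT]
step 6: bank0 3->0 [CONFLICT]
step 7: bank4 None->2 [EMPTY]
step 8: bank2 2->2 [HIT]
step 9: bank3 0->0 [HIT]
step 10: bank3 0->0 [HIT]
step 11: bank0 0->0 [HIT]
step 12: bank3 0->0 [HIT]

COUNT = 2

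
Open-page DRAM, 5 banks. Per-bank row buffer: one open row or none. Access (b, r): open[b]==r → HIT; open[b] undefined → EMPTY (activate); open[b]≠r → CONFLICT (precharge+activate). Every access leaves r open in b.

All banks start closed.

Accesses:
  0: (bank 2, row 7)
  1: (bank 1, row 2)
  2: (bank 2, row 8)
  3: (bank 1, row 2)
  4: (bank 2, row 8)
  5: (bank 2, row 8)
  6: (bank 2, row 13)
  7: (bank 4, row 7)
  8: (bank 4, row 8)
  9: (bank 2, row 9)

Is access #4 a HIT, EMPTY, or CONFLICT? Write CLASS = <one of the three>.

0: bank 2 row 7 — prev None → EMPTY
1: bank 1 row 2 — prev None → EMPTY
2: bank 2 row 8 — prev 7 → CONFLICT
3: bank 1 row 2 — prev 2 → HIT
4: bank 2 row 8 — prev 8 → HIT
5: bank 2 row 8 — prev 8 → HIT
6: bank 2 row 13 — prev 8 → CONFLICT
7: bank 4 row 7 — prev None → EMPTY
8: bank 4 row 8 — prev 7 → CONFLICT
9: bank 2 row 9 — prev 13 → CONFLICT

CLASS = HIT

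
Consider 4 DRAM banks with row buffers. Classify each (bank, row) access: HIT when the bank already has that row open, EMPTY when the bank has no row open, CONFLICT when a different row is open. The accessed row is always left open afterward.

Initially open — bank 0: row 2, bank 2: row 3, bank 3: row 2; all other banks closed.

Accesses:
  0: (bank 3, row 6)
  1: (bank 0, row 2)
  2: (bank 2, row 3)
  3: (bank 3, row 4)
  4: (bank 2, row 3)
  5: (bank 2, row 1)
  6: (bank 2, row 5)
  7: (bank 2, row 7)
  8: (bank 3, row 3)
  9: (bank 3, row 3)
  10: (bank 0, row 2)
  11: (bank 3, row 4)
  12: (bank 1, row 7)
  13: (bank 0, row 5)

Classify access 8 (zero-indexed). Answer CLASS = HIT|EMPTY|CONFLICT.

CLASS = CONFLICT

  [0] b3 r6: had r2 ⇒ C
  [1] b0 r2: had r2 ⇒ H
  [2] b2 r3: had r3 ⇒ H
  [3] b3 r4: had r6 ⇒ C
  [4] b2 r3: had r3 ⇒ H
  [5] b2 r1: had r3 ⇒ C
  [6] b2 r5: had r1 ⇒ C
  [7] b2 r7: had r5 ⇒ C
  [8] b3 r3: had r4 ⇒ C
  [9] b3 r3: had r3 ⇒ H
  [10] b0 r2: had r2 ⇒ H
  [11] b3 r4: had r3 ⇒ C
  [12] b1 r7: no row ⇒ E
  [13] b0 r5: had r2 ⇒ C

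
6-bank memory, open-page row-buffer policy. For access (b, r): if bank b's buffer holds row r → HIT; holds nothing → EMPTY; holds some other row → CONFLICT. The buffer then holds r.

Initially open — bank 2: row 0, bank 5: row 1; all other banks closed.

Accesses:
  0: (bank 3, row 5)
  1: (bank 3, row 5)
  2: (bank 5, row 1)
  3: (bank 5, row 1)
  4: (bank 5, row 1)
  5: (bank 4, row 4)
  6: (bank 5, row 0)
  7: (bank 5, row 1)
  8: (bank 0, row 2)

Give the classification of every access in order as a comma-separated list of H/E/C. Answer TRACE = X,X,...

TRACE = E,H,H,H,H,E,C,C,E

0: bank 3 row 5 — prev None → EMPTY
1: bank 3 row 5 — prev 5 → HIT
2: bank 5 row 1 — prev 1 → HIT
3: bank 5 row 1 — prev 1 → HIT
4: bank 5 row 1 — prev 1 → HIT
5: bank 4 row 4 — prev None → EMPTY
6: bank 5 row 0 — prev 1 → CONFLICT
7: bank 5 row 1 — prev 0 → CONFLICT
8: bank 0 row 2 — prev None → EMPTY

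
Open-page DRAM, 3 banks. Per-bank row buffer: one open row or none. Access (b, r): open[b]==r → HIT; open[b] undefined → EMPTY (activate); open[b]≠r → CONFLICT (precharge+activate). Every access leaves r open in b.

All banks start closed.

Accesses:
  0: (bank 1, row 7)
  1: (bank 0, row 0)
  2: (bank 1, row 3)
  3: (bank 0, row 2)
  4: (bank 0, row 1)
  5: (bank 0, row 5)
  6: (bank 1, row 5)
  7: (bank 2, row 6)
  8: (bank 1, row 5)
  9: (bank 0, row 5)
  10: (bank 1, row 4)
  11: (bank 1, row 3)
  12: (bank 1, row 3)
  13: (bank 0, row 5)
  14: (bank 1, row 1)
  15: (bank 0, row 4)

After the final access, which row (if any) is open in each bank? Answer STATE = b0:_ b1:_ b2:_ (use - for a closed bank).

#0 (1,7) E
#1 (0,0) E
#2 (1,3) C  (was 7)
#3 (0,2) C  (was 0)
#4 (0,1) C  (was 2)
#5 (0,5) C  (was 1)
#6 (1,5) C  (was 3)
#7 (2,6) E
#8 (1,5) H  (was 5)
#9 (0,5) H  (was 5)
#10 (1,4) C  (was 5)
#11 (1,3) C  (was 4)
#12 (1,3) H  (was 3)
#13 (0,5) H  (was 5)
#14 (1,1) C  (was 3)
#15 (0,4) C  (was 5)

STATE = b0:4 b1:1 b2:6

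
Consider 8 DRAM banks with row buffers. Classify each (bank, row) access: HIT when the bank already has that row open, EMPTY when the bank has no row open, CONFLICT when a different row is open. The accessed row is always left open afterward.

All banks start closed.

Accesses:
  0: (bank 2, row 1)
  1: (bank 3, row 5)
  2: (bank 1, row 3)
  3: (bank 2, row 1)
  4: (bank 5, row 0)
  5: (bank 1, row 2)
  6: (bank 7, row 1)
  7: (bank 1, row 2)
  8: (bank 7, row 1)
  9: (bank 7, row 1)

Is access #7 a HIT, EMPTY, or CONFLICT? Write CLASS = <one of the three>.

CLASS = HIT

#0 (2,1) E
#1 (3,5) E
#2 (1,3) E
#3 (2,1) H  (was 1)
#4 (5,0) E
#5 (1,2) C  (was 3)
#6 (7,1) E
#7 (1,2) H  (was 2)
#8 (7,1) H  (was 1)
#9 (7,1) H  (was 1)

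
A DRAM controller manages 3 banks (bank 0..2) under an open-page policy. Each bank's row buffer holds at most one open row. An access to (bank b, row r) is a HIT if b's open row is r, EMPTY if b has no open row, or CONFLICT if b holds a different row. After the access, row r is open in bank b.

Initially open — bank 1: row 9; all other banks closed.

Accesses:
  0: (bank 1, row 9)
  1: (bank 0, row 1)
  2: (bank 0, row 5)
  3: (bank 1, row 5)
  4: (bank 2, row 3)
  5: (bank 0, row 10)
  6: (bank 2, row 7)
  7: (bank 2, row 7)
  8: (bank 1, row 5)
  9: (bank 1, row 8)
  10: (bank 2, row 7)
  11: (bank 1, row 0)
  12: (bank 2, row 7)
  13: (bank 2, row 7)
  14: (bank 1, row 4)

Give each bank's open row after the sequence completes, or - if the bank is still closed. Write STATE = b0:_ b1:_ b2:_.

#0 (1,9) H  (was 9)
#1 (0,1) E
#2 (0,5) C  (was 1)
#3 (1,5) C  (was 9)
#4 (2,3) E
#5 (0,10) C  (was 5)
#6 (2,7) C  (was 3)
#7 (2,7) H  (was 7)
#8 (1,5) H  (was 5)
#9 (1,8) C  (was 5)
#10 (2,7) H  (was 7)
#11 (1,0) C  (was 8)
#12 (2,7) H  (was 7)
#13 (2,7) H  (was 7)
#14 (1,4) C  (was 0)

STATE = b0:10 b1:4 b2:7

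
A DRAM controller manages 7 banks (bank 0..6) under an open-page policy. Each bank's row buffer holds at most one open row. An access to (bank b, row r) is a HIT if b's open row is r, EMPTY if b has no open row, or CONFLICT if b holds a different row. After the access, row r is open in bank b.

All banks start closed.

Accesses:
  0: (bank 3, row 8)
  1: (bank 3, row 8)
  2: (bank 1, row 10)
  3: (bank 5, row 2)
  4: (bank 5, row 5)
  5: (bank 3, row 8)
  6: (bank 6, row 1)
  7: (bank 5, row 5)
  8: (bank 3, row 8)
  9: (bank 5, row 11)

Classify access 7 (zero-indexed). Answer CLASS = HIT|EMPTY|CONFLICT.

CLASS = HIT

  [0] b3 r8: no row ⇒ E
  [1] b3 r8: had r8 ⇒ H
  [2] b1 r10: no row ⇒ E
  [3] b5 r2: no row ⇒ E
  [4] b5 r5: had r2 ⇒ C
  [5] b3 r8: had r8 ⇒ H
  [6] b6 r1: no row ⇒ E
  [7] b5 r5: had r5 ⇒ H
  [8] b3 r8: had r8 ⇒ H
  [9] b5 r11: had r5 ⇒ C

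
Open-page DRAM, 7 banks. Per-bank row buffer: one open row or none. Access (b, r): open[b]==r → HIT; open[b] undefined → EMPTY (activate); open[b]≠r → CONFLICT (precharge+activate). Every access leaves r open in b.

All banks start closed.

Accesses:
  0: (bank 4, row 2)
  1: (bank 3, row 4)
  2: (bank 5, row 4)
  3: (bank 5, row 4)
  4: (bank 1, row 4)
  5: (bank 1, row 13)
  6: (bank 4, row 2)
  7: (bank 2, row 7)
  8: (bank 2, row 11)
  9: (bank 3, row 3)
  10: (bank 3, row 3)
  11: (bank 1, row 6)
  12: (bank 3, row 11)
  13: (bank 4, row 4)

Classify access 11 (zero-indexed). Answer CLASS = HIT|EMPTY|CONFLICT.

CLASS = CONFLICT

  [0] b4 r2: no row ⇒ E
  [1] b3 r4: no row ⇒ E
  [2] b5 r4: no row ⇒ E
  [3] b5 r4: had r4 ⇒ H
  [4] b1 r4: no row ⇒ E
  [5] b1 r13: had r4 ⇒ C
  [6] b4 r2: had r2 ⇒ H
  [7] b2 r7: no row ⇒ E
  [8] b2 r11: had r7 ⇒ C
  [9] b3 r3: had r4 ⇒ C
  [10] b3 r3: had r3 ⇒ H
  [11] b1 r6: had r13 ⇒ C
  [12] b3 r11: had r3 ⇒ C
  [13] b4 r4: had r2 ⇒ C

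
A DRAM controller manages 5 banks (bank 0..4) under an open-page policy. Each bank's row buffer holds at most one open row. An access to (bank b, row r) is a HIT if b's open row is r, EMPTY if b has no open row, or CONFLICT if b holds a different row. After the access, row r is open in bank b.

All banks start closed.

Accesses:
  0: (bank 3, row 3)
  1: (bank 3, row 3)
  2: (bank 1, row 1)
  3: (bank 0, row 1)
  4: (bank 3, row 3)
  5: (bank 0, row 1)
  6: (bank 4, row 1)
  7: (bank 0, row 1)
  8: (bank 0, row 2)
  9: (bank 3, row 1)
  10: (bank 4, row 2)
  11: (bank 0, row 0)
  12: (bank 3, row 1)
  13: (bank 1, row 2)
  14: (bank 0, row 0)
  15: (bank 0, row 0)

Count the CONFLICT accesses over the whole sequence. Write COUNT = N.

#0 (3,3) E
#1 (3,3) H  (was 3)
#2 (1,1) E
#3 (0,1) E
#4 (3,3) H  (was 3)
#5 (0,1) H  (was 1)
#6 (4,1) E
#7 (0,1) H  (was 1)
#8 (0,2) C  (was 1)
#9 (3,1) C  (was 3)
#10 (4,2) C  (was 1)
#11 (0,0) C  (was 2)
#12 (3,1) H  (was 1)
#13 (1,2) C  (was 1)
#14 (0,0) H  (was 0)
#15 (0,0) H  (was 0)

COUNT = 5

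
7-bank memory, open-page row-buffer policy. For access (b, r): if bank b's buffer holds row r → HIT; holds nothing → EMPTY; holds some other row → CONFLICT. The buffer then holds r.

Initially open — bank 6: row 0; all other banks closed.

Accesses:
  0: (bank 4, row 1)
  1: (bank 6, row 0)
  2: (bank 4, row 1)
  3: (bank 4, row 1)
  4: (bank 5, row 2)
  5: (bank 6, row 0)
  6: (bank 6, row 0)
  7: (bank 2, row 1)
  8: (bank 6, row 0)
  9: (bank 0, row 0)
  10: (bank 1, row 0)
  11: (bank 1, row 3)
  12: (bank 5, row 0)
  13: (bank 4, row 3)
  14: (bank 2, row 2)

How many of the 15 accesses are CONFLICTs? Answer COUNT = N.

0: bank 4 row 1 — prev None → EMPTY
1: bank 6 row 0 — prev 0 → HIT
2: bank 4 row 1 — prev 1 → HIT
3: bank 4 row 1 — prev 1 → HIT
4: bank 5 row 2 — prev None → EMPTY
5: bank 6 row 0 — prev 0 → HIT
6: bank 6 row 0 — prev 0 → HIT
7: bank 2 row 1 — prev None → EMPTY
8: bank 6 row 0 — prev 0 → HIT
9: bank 0 row 0 — prev None → EMPTY
10: bank 1 row 0 — prev None → EMPTY
11: bank 1 row 3 — prev 0 → CONFLICT
12: bank 5 row 0 — prev 2 → CONFLICT
13: bank 4 row 3 — prev 1 → CONFLICT
14: bank 2 row 2 — prev 1 → CONFLICT

COUNT = 4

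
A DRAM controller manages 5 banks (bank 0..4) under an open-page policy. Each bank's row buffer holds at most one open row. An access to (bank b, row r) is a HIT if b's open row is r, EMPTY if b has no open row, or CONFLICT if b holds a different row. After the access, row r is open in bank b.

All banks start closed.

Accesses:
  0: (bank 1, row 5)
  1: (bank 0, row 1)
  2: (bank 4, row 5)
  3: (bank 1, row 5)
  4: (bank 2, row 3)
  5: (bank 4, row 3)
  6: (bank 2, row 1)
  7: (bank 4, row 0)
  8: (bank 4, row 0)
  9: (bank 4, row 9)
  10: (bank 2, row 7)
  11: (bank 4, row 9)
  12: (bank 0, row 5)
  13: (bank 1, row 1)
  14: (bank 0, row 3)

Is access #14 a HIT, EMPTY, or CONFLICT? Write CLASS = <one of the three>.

CLASS = CONFLICT

  [0] b1 r5: no row ⇒ E
  [1] b0 r1: no row ⇒ E
  [2] b4 r5: no row ⇒ E
  [3] b1 r5: had r5 ⇒ H
  [4] b2 r3: no row ⇒ E
  [5] b4 r3: had r5 ⇒ C
  [6] b2 r1: had r3 ⇒ C
  [7] b4 r0: had r3 ⇒ C
  [8] b4 r0: had r0 ⇒ H
  [9] b4 r9: had r0 ⇒ C
  [10] b2 r7: had r1 ⇒ C
  [11] b4 r9: had r9 ⇒ H
  [12] b0 r5: had r1 ⇒ C
  [13] b1 r1: had r5 ⇒ C
  [14] b0 r3: had r5 ⇒ C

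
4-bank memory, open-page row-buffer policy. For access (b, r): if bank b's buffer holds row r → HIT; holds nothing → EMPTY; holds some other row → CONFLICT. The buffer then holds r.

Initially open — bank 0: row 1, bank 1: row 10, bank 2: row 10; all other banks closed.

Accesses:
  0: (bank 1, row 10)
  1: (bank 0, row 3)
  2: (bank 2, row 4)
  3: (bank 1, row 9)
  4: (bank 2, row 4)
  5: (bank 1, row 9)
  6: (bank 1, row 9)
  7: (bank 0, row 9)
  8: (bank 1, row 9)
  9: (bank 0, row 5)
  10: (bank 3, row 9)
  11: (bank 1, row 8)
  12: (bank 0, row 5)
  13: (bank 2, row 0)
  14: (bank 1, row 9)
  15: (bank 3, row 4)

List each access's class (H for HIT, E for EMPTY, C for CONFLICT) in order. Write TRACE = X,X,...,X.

TRACE = H,C,C,C,H,H,H,C,H,C,E,C,H,C,C,C

0: bank 1 row 10 — prev 10 → HIT
1: bank 0 row 3 — prev 1 → CONFLICT
2: bank 2 row 4 — prev 10 → CONFLICT
3: bank 1 row 9 — prev 10 → CONFLICT
4: bank 2 row 4 — prev 4 → HIT
5: bank 1 row 9 — prev 9 → HIT
6: bank 1 row 9 — prev 9 → HIT
7: bank 0 row 9 — prev 3 → CONFLICT
8: bank 1 row 9 — prev 9 → HIT
9: bank 0 row 5 — prev 9 → CONFLICT
10: bank 3 row 9 — prev None → EMPTY
11: bank 1 row 8 — prev 9 → CONFLICT
12: bank 0 row 5 — prev 5 → HIT
13: bank 2 row 0 — prev 4 → CONFLICT
14: bank 1 row 9 — prev 8 → CONFLICT
15: bank 3 row 4 — prev 9 → CONFLICT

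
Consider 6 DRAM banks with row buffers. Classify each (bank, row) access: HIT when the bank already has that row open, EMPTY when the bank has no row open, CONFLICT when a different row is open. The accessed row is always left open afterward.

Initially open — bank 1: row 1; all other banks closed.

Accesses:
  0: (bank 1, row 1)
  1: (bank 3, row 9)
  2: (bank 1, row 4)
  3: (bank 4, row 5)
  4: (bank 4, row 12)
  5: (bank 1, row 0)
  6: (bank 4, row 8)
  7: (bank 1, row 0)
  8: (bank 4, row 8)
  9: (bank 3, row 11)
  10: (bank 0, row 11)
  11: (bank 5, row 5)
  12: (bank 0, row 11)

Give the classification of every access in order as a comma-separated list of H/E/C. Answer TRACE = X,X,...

TRACE = H,E,C,E,C,C,C,H,H,C,E,E,H

0: bank 1 row 1 — prev 1 → HIT
1: bank 3 row 9 — prev None → EMPTY
2: bank 1 row 4 — prev 1 → CONFLICT
3: bank 4 row 5 — prev None → EMPTY
4: bank 4 row 12 — prev 5 → CONFLICT
5: bank 1 row 0 — prev 4 → CONFLICT
6: bank 4 row 8 — prev 12 → CONFLICT
7: bank 1 row 0 — prev 0 → HIT
8: bank 4 row 8 — prev 8 → HIT
9: bank 3 row 11 — prev 9 → CONFLICT
10: bank 0 row 11 — prev None → EMPTY
11: bank 5 row 5 — prev None → EMPTY
12: bank 0 row 11 — prev 11 → HIT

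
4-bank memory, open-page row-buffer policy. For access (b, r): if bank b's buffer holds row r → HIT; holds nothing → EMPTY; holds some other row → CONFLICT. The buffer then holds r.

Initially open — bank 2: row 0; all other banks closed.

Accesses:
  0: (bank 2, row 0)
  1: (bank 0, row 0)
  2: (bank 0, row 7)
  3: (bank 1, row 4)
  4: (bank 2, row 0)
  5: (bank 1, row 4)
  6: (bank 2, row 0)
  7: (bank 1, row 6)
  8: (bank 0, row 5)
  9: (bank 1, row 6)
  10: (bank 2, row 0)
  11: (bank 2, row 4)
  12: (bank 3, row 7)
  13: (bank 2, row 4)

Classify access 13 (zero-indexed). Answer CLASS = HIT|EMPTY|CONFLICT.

0: bank 2 row 0 — prev 0 → HIT
1: bank 0 row 0 — prev None → EMPTY
2: bank 0 row 7 — prev 0 → CONFLICT
3: bank 1 row 4 — prev None → EMPTY
4: bank 2 row 0 — prev 0 → HIT
5: bank 1 row 4 — prev 4 → HIT
6: bank 2 row 0 — prev 0 → HIT
7: bank 1 row 6 — prev 4 → CONFLICT
8: bank 0 row 5 — prev 7 → CONFLICT
9: bank 1 row 6 — prev 6 → HIT
10: bank 2 row 0 — prev 0 → HIT
11: bank 2 row 4 — prev 0 → CONFLICT
12: bank 3 row 7 — prev None → EMPTY
13: bank 2 row 4 — prev 4 → HIT

CLASS = HIT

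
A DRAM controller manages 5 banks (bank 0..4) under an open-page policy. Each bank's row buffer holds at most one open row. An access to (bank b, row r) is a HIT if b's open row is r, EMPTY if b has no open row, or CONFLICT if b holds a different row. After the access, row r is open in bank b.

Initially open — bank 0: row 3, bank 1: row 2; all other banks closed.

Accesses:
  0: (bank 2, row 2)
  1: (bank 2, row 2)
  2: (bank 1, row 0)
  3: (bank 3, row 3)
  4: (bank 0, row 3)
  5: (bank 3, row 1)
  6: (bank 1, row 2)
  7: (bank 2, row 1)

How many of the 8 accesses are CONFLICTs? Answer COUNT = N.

#0 (2,2) E
#1 (2,2) H  (was 2)
#2 (1,0) C  (was 2)
#3 (3,3) E
#4 (0,3) H  (was 3)
#5 (3,1) C  (was 3)
#6 (1,2) C  (was 0)
#7 (2,1) C  (was 2)

COUNT = 4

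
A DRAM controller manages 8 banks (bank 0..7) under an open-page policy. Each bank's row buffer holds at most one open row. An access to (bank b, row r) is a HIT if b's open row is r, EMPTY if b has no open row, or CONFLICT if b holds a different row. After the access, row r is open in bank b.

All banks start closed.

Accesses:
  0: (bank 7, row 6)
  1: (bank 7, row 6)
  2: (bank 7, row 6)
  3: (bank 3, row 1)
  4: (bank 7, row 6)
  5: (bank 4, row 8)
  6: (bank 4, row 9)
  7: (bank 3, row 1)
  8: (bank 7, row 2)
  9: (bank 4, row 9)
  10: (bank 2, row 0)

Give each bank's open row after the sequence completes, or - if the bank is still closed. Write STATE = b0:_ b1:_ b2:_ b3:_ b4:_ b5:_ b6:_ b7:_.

STATE = b0:- b1:- b2:0 b3:1 b4:9 b5:- b6:- b7:2

0: bank 7 row 6 — prev None → EMPTY
1: bank 7 row 6 — prev 6 → HIT
2: bank 7 row 6 — prev 6 → HIT
3: bank 3 row 1 — prev None → EMPTY
4: bank 7 row 6 — prev 6 → HIT
5: bank 4 row 8 — prev None → EMPTY
6: bank 4 row 9 — prev 8 → CONFLICT
7: bank 3 row 1 — prev 1 → HIT
8: bank 7 row 2 — prev 6 → CONFLICT
9: bank 4 row 9 — prev 9 → HIT
10: bank 2 row 0 — prev None → EMPTY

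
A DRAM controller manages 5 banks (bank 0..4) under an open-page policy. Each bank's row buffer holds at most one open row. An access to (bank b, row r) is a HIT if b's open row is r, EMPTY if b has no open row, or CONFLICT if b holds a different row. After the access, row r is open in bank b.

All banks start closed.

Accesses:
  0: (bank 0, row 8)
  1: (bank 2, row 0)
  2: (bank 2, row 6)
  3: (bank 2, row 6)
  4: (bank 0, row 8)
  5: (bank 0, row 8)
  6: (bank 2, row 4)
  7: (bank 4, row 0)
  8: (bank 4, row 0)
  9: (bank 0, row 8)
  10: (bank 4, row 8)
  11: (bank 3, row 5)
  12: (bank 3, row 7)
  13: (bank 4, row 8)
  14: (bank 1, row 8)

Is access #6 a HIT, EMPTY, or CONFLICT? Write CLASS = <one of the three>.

CLASS = CONFLICT

  [0] b0 r8: no row ⇒ E
  [1] b2 r0: no row ⇒ E
  [2] b2 r6: had r0 ⇒ C
  [3] b2 r6: had r6 ⇒ H
  [4] b0 r8: had r8 ⇒ H
  [5] b0 r8: had r8 ⇒ H
  [6] b2 r4: had r6 ⇒ C
  [7] b4 r0: no row ⇒ E
  [8] b4 r0: had r0 ⇒ H
  [9] b0 r8: had r8 ⇒ H
  [10] b4 r8: had r0 ⇒ C
  [11] b3 r5: no row ⇒ E
  [12] b3 r7: had r5 ⇒ C
  [13] b4 r8: had r8 ⇒ H
  [14] b1 r8: no row ⇒ E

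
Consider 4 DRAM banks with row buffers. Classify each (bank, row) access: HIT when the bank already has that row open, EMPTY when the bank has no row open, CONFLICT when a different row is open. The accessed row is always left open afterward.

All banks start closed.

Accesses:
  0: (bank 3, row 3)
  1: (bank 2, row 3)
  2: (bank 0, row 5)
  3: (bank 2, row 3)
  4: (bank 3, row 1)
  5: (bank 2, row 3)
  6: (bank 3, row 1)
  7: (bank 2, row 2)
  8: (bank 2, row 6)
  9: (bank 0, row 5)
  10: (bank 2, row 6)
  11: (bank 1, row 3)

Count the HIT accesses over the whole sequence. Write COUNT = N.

COUNT = 5

#0 (3,3) E
#1 (2,3) E
#2 (0,5) E
#3 (2,3) H  (was 3)
#4 (3,1) C  (was 3)
#5 (2,3) H  (was 3)
#6 (3,1) H  (was 1)
#7 (2,2) C  (was 3)
#8 (2,6) C  (was 2)
#9 (0,5) H  (was 5)
#10 (2,6) H  (was 6)
#11 (1,3) E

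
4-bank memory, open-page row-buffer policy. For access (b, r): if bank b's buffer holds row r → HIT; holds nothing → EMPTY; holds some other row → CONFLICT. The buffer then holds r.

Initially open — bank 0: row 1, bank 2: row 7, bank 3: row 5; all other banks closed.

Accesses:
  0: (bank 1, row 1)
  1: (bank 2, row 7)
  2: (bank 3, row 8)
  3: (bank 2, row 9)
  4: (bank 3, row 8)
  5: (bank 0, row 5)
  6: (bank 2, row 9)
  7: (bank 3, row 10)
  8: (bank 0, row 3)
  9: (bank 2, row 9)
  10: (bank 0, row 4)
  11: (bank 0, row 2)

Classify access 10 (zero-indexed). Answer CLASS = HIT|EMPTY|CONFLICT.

CLASS = CONFLICT

  [0] b1 r1: no row ⇒ E
  [1] b2 r7: had r7 ⇒ H
  [2] b3 r8: had r5 ⇒ C
  [3] b2 r9: had r7 ⇒ C
  [4] b3 r8: had r8 ⇒ H
  [5] b0 r5: had r1 ⇒ C
  [6] b2 r9: had r9 ⇒ H
  [7] b3 r10: had r8 ⇒ C
  [8] b0 r3: had r5 ⇒ C
  [9] b2 r9: had r9 ⇒ H
  [10] b0 r4: had r3 ⇒ C
  [11] b0 r2: had r4 ⇒ C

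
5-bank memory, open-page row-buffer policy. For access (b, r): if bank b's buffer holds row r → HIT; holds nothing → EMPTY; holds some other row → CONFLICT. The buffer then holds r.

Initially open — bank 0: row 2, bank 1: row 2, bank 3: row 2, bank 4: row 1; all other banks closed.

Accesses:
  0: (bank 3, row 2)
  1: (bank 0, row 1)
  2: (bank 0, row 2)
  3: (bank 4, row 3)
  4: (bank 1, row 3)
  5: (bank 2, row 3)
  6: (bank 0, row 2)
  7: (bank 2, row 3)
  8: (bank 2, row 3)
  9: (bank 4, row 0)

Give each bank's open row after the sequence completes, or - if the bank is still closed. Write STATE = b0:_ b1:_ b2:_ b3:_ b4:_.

STATE = b0:2 b1:3 b2:3 b3:2 b4:0

  [0] b3 r2: had r2 ⇒ H
  [1] b0 r1: had r2 ⇒ C
  [2] b0 r2: had r1 ⇒ C
  [3] b4 r3: had r1 ⇒ C
  [4] b1 r3: had r2 ⇒ C
  [5] b2 r3: no row ⇒ E
  [6] b0 r2: had r2 ⇒ H
  [7] b2 r3: had r3 ⇒ H
  [8] b2 r3: had r3 ⇒ H
  [9] b4 r0: had r3 ⇒ C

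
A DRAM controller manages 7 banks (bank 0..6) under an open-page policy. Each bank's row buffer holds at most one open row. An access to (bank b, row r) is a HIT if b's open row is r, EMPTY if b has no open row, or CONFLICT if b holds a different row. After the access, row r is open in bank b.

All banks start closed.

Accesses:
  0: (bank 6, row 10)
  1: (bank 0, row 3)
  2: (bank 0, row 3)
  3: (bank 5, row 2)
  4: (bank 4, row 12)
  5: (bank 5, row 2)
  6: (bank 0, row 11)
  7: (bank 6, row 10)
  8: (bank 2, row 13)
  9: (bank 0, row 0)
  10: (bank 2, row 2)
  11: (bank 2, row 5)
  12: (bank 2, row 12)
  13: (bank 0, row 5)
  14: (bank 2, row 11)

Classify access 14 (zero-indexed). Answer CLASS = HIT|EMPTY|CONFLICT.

CLASS = CONFLICT

#0 (6,10) E
#1 (0,3) E
#2 (0,3) H  (was 3)
#3 (5,2) E
#4 (4,12) E
#5 (5,2) H  (was 2)
#6 (0,11) C  (was 3)
#7 (6,10) H  (was 10)
#8 (2,13) E
#9 (0,0) C  (was 11)
#10 (2,2) C  (was 13)
#11 (2,5) C  (was 2)
#12 (2,12) C  (was 5)
#13 (0,5) C  (was 0)
#14 (2,11) C  (was 12)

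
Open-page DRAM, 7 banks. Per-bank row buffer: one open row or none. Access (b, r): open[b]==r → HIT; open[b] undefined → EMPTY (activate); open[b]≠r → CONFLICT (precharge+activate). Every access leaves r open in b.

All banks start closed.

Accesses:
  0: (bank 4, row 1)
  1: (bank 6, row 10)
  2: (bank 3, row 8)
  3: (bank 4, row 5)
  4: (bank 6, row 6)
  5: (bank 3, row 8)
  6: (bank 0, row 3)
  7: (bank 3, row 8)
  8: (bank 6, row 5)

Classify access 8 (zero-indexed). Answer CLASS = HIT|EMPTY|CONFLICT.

CLASS = CONFLICT

#0 (4,1) E
#1 (6,10) E
#2 (3,8) E
#3 (4,5) C  (was 1)
#4 (6,6) C  (was 10)
#5 (3,8) H  (was 8)
#6 (0,3) E
#7 (3,8) H  (was 8)
#8 (6,5) C  (was 6)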